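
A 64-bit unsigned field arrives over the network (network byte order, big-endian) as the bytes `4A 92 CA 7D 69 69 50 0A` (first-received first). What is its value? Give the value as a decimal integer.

5373579945394655242

Big-endian stores the most-significant byte at the lowest address.
The bytes are already most-significant first: 0x4A92CA7D6969500A.
0x4A92CA7D6969500A = 5373579945394655242.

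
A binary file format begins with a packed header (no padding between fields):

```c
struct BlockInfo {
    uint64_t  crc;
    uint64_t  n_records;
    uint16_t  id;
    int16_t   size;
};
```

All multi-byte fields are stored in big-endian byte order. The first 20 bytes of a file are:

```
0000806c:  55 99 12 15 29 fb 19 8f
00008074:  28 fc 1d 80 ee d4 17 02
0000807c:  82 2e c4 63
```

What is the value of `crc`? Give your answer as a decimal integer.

`crc` is the first field, at byte offset 0, occupying 8 bytes.
Bytes at offsets 0..7: 55 99 12 15 29 FB 19 8F.
Big-endian stores the most-significant byte at the lowest address.
The bytes are already most-significant first: 0x5599121529FB198F.
0x5599121529FB198F = 6167981046768540047.

6167981046768540047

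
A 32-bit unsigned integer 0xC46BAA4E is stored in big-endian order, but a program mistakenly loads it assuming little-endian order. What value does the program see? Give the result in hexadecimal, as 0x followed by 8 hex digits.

Stored big-endian, the bytes at ascending addresses are C4 6B AA 4E.
Read back as little-endian, the first byte is least significant, giving 0x4EAA6BC4.

0x4EAA6BC4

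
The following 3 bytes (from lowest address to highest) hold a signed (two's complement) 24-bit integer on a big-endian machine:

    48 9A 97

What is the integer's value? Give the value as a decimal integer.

4758167

Big-endian: lowest address holds the most-significant byte.
The bytes are already most-significant first: 0x489A97.
0x489A97 = 4758167.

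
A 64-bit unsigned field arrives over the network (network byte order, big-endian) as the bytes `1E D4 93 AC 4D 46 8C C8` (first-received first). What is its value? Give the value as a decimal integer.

In big-endian order the high byte comes first in memory.
The bytes are already most-significant first: 0x1ED493AC4D468CC8.
0x1ED493AC4D468CC8 = 2221562884440624328.

2221562884440624328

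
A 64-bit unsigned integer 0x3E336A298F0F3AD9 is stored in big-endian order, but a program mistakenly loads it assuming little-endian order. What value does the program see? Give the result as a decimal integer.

15652840562429145918

Stored big-endian, the bytes at ascending addresses are 3E 33 6A 29 8F 0F 3A D9.
Read back as little-endian, the first byte is least significant, giving 0xD93A0F8F296A333E.
0xD93A0F8F296A333E = 15652840562429145918.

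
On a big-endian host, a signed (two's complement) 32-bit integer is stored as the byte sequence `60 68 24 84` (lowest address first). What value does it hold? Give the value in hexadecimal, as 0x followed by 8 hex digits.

Big-endian: lowest address holds the most-significant byte.
The bytes are already most-significant first: 0x60682484.

0x60682484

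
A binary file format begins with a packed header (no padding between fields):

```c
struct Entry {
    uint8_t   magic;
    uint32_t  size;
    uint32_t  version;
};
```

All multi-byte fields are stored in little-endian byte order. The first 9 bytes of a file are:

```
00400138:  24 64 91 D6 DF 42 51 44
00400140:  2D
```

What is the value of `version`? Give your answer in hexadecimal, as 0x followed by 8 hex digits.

`version` follows `magic` (1 B), `size` (4 B), so it starts at offset 1 + 4 = 5 and occupies 4 bytes.
Bytes at offsets 5..8: 42 51 44 2D.
Little-endian: lowest address holds the least-significant byte.
Reassemble most-significant byte first: 2D 44 51 42 → 0x2D445142.

0x2D445142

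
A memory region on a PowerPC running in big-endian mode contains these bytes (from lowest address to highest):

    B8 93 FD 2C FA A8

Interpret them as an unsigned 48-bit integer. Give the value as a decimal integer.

In big-endian order the high byte comes first in memory.
The bytes are already most-significant first: 0xB893FD2CFAA8.
0xB893FD2CFAA8 = 202945747286696.

202945747286696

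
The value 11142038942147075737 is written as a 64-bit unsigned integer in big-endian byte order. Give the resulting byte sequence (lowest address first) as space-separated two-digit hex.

11142038942147075737 in hexadecimal, padded to 64 bits, is 0x9AA07962843EDE99.
Split into bytes (most-significant first): 9A A0 79 62 84 3E DE 99.
Big-endian stores the most-significant byte at the lowest address.
So the memory order matches the most-significant-first order: 9A A0 79 62 84 3E DE 99.

9A A0 79 62 84 3E DE 99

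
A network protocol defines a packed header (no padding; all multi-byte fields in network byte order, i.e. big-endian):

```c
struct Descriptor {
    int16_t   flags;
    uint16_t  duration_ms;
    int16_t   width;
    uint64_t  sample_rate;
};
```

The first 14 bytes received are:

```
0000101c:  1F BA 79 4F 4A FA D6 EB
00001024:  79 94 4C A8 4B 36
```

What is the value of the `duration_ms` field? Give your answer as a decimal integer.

`duration_ms` follows `flags` (2 bytes), so it starts at byte offset 2 and occupies 2 bytes.
Bytes at offsets 2..3: 79 4F.
Big-endian stores the most-significant byte at the lowest address.
The bytes are already most-significant first: 0x794F.
0x794F = 31055.

31055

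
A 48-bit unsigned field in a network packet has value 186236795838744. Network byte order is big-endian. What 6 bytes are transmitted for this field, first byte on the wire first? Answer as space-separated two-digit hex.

A9 61 A2 0F 61 18

186236795838744 in hexadecimal, padded to 48 bits, is 0xA961A20F6118.
Split into bytes (most-significant first): A9 61 A2 0F 61 18.
Big-endian stores the most-significant byte at the lowest address.
So the memory order matches the most-significant-first order: A9 61 A2 0F 61 18.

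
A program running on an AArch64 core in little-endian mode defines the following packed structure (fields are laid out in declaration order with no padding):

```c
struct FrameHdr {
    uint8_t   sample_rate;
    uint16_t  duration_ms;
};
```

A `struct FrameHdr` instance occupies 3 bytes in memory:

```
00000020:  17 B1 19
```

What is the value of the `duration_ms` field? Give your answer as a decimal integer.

`duration_ms` follows `sample_rate` (1 byte), so it starts at byte offset 1 and occupies 2 bytes.
Bytes at offsets 1..2: B1 19.
Little-endian stores the least-significant byte at the lowest address.
Reassemble most-significant byte first: 19 B1 → 0x19B1.
0x19B1 = 6577.

6577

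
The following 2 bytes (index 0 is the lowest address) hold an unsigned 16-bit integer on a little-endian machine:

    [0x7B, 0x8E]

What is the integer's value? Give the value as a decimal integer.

In little-endian order the low byte comes first in memory.
Reassemble most-significant byte first: 8E 7B → 0x8E7B.
0x8E7B = 36475.

36475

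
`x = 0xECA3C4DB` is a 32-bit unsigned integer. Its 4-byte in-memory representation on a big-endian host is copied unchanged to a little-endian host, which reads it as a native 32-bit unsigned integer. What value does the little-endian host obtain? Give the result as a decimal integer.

Stored big-endian, the bytes at ascending addresses are EC A3 C4 DB.
Read back as little-endian, the first byte is least significant, giving 0xDBC4A3EC.
0xDBC4A3EC = 3687097324.

3687097324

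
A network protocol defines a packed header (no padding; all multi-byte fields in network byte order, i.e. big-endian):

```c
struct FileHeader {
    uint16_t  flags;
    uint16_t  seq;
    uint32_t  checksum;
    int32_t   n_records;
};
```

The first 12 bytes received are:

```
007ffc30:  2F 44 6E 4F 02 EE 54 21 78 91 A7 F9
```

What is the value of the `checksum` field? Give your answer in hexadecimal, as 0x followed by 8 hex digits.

0x02EE5421

`checksum` follows `flags` (2 B), `seq` (2 B), so it starts at offset 2 + 2 = 4 and occupies 4 bytes.
Bytes at offsets 4..7: 02 EE 54 21.
Big-endian: lowest address holds the most-significant byte.
The bytes are already most-significant first: 0x02EE5421.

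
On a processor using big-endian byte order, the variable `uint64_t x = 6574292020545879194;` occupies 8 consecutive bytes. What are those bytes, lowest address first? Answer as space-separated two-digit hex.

6574292020545879194 in hexadecimal, padded to 64 bits, is 0x5B3C93C2B6527C9A.
Split into bytes (most-significant first): 5B 3C 93 C2 B6 52 7C 9A.
Big-endian stores the most-significant byte at the lowest address.
So the memory order matches the most-significant-first order: 5B 3C 93 C2 B6 52 7C 9A.

5B 3C 93 C2 B6 52 7C 9A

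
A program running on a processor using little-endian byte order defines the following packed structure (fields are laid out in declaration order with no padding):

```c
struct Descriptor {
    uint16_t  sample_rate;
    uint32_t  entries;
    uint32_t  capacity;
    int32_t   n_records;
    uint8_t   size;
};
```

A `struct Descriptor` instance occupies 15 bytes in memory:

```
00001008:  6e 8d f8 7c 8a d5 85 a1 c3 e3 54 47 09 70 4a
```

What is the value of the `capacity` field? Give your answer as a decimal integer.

3821248901

`capacity` follows `sample_rate` (2 B), `entries` (4 B), so it starts at offset 2 + 4 = 6 and occupies 4 bytes.
Bytes at offsets 6..9: 85 A1 C3 E3.
Little-endian: lowest address holds the least-significant byte.
Reassemble most-significant byte first: E3 C3 A1 85 → 0xE3C3A185.
0xE3C3A185 = 3821248901.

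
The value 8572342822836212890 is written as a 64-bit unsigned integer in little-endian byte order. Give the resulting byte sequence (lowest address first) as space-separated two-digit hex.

8572342822836212890 in hexadecimal, padded to 64 bits, is 0x76F714611005949A.
Split into bytes (most-significant first): 76 F7 14 61 10 05 94 9A.
Little-endian stores the least-significant byte at the lowest address.
So at ascending addresses the bytes are 9A 94 05 10 61 14 F7 76.

9A 94 05 10 61 14 F7 76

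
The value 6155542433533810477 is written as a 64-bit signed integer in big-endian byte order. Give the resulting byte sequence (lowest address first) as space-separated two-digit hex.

55 6C E1 3A D6 A0 57 2D

6155542433533810477 in hexadecimal, padded to 64 bits, is 0x556CE13AD6A0572D.
Split into bytes (most-significant first): 55 6C E1 3A D6 A0 57 2D.
Big-endian: lowest address holds the most-significant byte.
So the memory order matches the most-significant-first order: 55 6C E1 3A D6 A0 57 2D.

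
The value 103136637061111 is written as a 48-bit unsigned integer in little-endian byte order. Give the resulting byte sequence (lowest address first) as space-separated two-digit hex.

103136637061111 in hexadecimal, padded to 48 bits, is 0x5DCD5E9D87F7.
Split into bytes (most-significant first): 5D CD 5E 9D 87 F7.
Little-endian: lowest address holds the least-significant byte.
So at ascending addresses the bytes are F7 87 9D 5E CD 5D.

F7 87 9D 5E CD 5D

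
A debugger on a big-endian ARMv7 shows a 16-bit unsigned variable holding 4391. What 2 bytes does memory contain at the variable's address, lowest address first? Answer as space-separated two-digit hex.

4391 in hexadecimal, padded to 16 bits, is 0x1127.
Split into bytes (most-significant first): 11 27.
Big-endian stores the most-significant byte at the lowest address.
So the memory order matches the most-significant-first order: 11 27.

11 27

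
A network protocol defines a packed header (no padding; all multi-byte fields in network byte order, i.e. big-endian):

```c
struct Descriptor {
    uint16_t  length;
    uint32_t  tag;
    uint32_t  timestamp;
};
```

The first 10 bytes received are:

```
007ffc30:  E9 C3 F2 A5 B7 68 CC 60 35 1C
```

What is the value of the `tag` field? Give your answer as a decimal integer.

`tag` follows `length` (2 bytes), so it starts at byte offset 2 and occupies 4 bytes.
Bytes at offsets 2..5: F2 A5 B7 68.
In big-endian order the high byte comes first in memory.
The bytes are already most-significant first: 0xF2A5B768.
0xF2A5B768 = 4070946664.

4070946664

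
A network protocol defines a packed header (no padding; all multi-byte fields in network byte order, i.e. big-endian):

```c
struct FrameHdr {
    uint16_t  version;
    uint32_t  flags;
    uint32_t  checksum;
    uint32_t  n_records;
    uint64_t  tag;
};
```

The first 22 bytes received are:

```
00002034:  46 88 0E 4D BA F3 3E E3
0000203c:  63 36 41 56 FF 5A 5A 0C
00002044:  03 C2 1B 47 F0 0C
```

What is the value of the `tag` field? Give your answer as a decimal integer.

`tag` follows `version` (2 B), `flags` (4 B), `checksum` (4 B), `n_records` (4 B), so it starts at offset 2 + 4 + 4 + 4 = 14 and occupies 8 bytes.
Bytes at offsets 14..21: 5A 0C 03 C2 1B 47 F0 0C.
Big-endian stores the most-significant byte at the lowest address.
The bytes are already most-significant first: 0x5A0C03C21B47F00C.
0x5A0C03C21B47F00C = 6488565295350280204.

6488565295350280204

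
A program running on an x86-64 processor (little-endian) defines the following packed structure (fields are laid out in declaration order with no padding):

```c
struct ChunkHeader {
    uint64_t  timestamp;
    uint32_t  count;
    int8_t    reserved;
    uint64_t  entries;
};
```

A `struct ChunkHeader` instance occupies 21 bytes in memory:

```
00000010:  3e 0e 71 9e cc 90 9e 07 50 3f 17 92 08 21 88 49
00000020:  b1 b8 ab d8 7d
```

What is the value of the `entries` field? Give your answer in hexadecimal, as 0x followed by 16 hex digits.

`entries` follows `timestamp` (8 B), `count` (4 B), `reserved` (1 B), so it starts at offset 8 + 4 + 1 = 13 and occupies 8 bytes.
Bytes at offsets 13..20: 21 88 49 B1 B8 AB D8 7D.
Little-endian: lowest address holds the least-significant byte.
Reassemble most-significant byte first: 7D D8 AB B8 B1 49 88 21 → 0x7DD8ABB8B1498821.

0x7DD8ABB8B1498821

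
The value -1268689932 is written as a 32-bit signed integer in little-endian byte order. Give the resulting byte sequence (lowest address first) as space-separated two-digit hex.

F4 53 61 B4

Two's complement of -1268689932 in 32 bits: 1268689932 = 0x4B9EAC0C; invert → 0xB46153F3; add 1 → 0xB46153F4.
Split into bytes (most-significant first): B4 61 53 F4.
Little-endian stores the least-significant byte at the lowest address.
So at ascending addresses the bytes are F4 53 61 B4.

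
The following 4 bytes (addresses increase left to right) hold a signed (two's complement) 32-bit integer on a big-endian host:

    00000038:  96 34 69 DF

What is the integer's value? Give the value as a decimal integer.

Big-endian: lowest address holds the most-significant byte.
The bytes are already most-significant first: 0x963469DF.
Top bit is set, so as a signed 32-bit value this is 0x963469DF − 2^32 = -1774949921.

-1774949921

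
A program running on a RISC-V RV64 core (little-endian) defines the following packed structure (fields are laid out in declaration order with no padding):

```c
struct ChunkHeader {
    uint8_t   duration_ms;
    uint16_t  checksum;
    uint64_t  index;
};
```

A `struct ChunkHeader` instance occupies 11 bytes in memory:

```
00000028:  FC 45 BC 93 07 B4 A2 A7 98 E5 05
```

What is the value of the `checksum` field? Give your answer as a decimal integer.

48197

`checksum` follows `duration_ms` (1 byte), so it starts at byte offset 1 and occupies 2 bytes.
Bytes at offsets 1..2: 45 BC.
Little-endian: lowest address holds the least-significant byte.
Reassemble most-significant byte first: BC 45 → 0xBC45.
0xBC45 = 48197.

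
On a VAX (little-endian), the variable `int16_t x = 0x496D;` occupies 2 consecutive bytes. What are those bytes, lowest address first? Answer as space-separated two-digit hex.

6D 49

Split into bytes (most-significant first): 49 6D.
In little-endian order the low byte comes first in memory.
So at ascending addresses the bytes are 6D 49.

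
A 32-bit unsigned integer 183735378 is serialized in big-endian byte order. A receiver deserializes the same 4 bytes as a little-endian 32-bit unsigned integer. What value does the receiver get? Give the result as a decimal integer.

183735378 in 32-bit hexadecimal is 0x0AF39452.
Stored big-endian, the bytes at ascending addresses are 0A F3 94 52.
Read back as little-endian, the first byte is least significant, giving 0x5294F30A.
0x5294F30A = 1385493258.

1385493258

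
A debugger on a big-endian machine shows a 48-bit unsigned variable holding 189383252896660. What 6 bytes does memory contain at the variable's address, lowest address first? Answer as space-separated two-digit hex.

189383252896660 in hexadecimal, padded to 48 bits, is 0xAC3E3983EB94.
Split into bytes (most-significant first): AC 3E 39 83 EB 94.
Big-endian stores the most-significant byte at the lowest address.
So the memory order matches the most-significant-first order: AC 3E 39 83 EB 94.

AC 3E 39 83 EB 94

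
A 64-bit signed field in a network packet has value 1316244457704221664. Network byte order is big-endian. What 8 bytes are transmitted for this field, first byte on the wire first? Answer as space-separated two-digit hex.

1316244457704221664 in hexadecimal, padded to 64 bits, is 0x12443D5C4B096BE0.
Split into bytes (most-significant first): 12 44 3D 5C 4B 09 6B E0.
Big-endian stores the most-significant byte at the lowest address.
So the memory order matches the most-significant-first order: 12 44 3D 5C 4B 09 6B E0.

12 44 3D 5C 4B 09 6B E0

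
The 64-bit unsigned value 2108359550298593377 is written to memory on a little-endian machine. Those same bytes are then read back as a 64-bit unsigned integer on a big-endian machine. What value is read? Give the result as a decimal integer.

2108359550298593377 in 64-bit hexadecimal is 0x1D4265D726599861.
Stored little-endian, the bytes at ascending addresses are 61 98 59 26 D7 65 42 1D.
Read back as big-endian, the last byte is least significant, giving 0x61985926D765421D.
0x61985926D765421D = 7032468841496396317.

7032468841496396317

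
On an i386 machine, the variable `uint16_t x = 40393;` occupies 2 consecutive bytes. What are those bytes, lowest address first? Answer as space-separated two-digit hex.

C9 9D

40393 in hexadecimal, padded to 16 bits, is 0x9DC9.
Split into bytes (most-significant first): 9D C9.
Little-endian: lowest address holds the least-significant byte.
So at ascending addresses the bytes are C9 9D.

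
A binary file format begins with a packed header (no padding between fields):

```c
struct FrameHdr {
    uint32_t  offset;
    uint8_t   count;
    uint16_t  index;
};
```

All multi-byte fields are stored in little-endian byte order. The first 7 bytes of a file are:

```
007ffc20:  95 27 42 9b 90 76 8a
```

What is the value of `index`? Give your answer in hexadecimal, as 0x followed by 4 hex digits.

0x8A76

`index` follows `offset` (4 B), `count` (1 B), so it starts at offset 4 + 1 = 5 and occupies 2 bytes.
Bytes at offsets 5..6: 76 8A.
Little-endian: lowest address holds the least-significant byte.
Reassemble most-significant byte first: 8A 76 → 0x8A76.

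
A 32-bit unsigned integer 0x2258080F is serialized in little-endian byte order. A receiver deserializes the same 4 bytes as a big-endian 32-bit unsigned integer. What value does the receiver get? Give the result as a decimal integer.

Stored little-endian, the bytes at ascending addresses are 0F 08 58 22.
Read back as big-endian, the last byte is least significant, giving 0x0F085822.
0x0F085822 = 252205090.

252205090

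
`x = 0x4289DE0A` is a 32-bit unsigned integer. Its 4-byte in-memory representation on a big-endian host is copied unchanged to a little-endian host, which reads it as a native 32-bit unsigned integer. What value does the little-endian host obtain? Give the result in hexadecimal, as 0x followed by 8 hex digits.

0x0ADE8942

Stored big-endian, the bytes at ascending addresses are 42 89 DE 0A.
Read back as little-endian, the first byte is least significant, giving 0x0ADE8942.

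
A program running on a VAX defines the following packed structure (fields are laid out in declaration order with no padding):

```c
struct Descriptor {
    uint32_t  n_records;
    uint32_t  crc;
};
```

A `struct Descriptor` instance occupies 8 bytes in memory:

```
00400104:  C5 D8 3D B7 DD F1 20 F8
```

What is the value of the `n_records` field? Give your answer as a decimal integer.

3074283717

`n_records` is the first field, at byte offset 0, occupying 4 bytes.
Bytes at offsets 0..3: C5 D8 3D B7.
Little-endian: lowest address holds the least-significant byte.
Reassemble most-significant byte first: B7 3D D8 C5 → 0xB73DD8C5.
0xB73DD8C5 = 3074283717.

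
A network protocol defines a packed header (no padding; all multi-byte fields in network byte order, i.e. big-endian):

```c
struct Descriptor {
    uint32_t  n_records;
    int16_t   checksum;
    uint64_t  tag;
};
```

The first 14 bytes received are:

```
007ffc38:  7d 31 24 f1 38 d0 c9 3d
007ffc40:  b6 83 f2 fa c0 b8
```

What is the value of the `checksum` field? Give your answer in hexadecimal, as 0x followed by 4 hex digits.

`checksum` follows `n_records` (4 bytes), so it starts at byte offset 4 and occupies 2 bytes.
Bytes at offsets 4..5: 38 D0.
In big-endian order the high byte comes first in memory.
The bytes are already most-significant first: 0x38D0.

0x38D0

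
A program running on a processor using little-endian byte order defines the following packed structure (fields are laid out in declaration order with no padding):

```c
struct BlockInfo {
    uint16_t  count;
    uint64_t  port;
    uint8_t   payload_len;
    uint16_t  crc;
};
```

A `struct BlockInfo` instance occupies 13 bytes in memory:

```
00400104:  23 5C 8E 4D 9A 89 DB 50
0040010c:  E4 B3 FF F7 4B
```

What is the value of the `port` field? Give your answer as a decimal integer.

`port` follows `count` (2 bytes), so it starts at byte offset 2 and occupies 8 bytes.
Bytes at offsets 2..9: 8E 4D 9A 89 DB 50 E4 B3.
In little-endian order the low byte comes first in memory.
Reassemble most-significant byte first: B3 E4 50 DB 89 9A 4D 8E → 0xB3E450DB899A4D8E.
0xB3E450DB899A4D8E = 12962574531315781006.

12962574531315781006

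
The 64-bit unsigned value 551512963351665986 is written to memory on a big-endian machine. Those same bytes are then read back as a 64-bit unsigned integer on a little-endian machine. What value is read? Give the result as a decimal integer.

551512963351665986 in 64-bit hexadecimal is 0x07A75E1E3D995D42.
Stored big-endian, the bytes at ascending addresses are 07 A7 5E 1E 3D 99 5D 42.
Read back as little-endian, the first byte is least significant, giving 0x425D993D1E5EA707.
0x425D993D1E5EA707 = 4782146867118909191.

4782146867118909191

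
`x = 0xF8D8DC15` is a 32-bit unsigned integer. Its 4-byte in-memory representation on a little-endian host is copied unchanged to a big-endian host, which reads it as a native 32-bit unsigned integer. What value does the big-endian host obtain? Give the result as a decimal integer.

366795000

Stored little-endian, the bytes at ascending addresses are 15 DC D8 F8.
Read back as big-endian, the last byte is least significant, giving 0x15DCD8F8.
0x15DCD8F8 = 366795000.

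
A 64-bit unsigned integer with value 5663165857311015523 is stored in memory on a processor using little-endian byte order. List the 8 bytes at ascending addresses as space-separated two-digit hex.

5663165857311015523 in hexadecimal, padded to 64 bits, is 0x4E979B57AD24C263.
Split into bytes (most-significant first): 4E 97 9B 57 AD 24 C2 63.
Little-endian: lowest address holds the least-significant byte.
So at ascending addresses the bytes are 63 C2 24 AD 57 9B 97 4E.

63 C2 24 AD 57 9B 97 4E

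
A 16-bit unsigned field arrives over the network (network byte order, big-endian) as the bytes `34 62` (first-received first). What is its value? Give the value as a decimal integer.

13410

Big-endian stores the most-significant byte at the lowest address.
The bytes are already most-significant first: 0x3462.
0x3462 = 13410.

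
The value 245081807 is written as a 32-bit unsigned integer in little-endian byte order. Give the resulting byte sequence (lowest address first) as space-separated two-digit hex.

CF A6 9B 0E

245081807 in hexadecimal, padded to 32 bits, is 0x0E9BA6CF.
Split into bytes (most-significant first): 0E 9B A6 CF.
In little-endian order the low byte comes first in memory.
So at ascending addresses the bytes are CF A6 9B 0E.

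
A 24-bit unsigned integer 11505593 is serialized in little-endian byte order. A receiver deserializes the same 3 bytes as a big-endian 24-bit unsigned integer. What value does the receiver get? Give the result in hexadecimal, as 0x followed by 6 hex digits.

11505593 in 24-bit hexadecimal is 0xAF8FB9.
Stored little-endian, the bytes at ascending addresses are B9 8F AF.
Read back as big-endian, the last byte is least significant, giving 0xB98FAF.

0xB98FAF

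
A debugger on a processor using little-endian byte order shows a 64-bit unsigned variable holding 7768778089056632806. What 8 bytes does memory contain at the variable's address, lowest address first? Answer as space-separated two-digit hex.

7768778089056632806 in hexadecimal, padded to 64 bits, is 0x6BD03E82E10EFFE6.
Split into bytes (most-significant first): 6B D0 3E 82 E1 0E FF E6.
Little-endian: lowest address holds the least-significant byte.
So at ascending addresses the bytes are E6 FF 0E E1 82 3E D0 6B.

E6 FF 0E E1 82 3E D0 6B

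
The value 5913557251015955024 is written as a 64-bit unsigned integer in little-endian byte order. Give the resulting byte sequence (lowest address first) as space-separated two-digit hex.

5913557251015955024 in hexadecimal, padded to 64 bits, is 0x52112CFD09BDD250.
Split into bytes (most-significant first): 52 11 2C FD 09 BD D2 50.
Little-endian: lowest address holds the least-significant byte.
So at ascending addresses the bytes are 50 D2 BD 09 FD 2C 11 52.

50 D2 BD 09 FD 2C 11 52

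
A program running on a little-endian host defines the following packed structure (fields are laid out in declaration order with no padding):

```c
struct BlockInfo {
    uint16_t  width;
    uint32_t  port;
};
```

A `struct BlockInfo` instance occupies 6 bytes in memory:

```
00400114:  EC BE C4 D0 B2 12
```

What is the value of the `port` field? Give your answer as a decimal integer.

313708740

`port` follows `width` (2 bytes), so it starts at byte offset 2 and occupies 4 bytes.
Bytes at offsets 2..5: C4 D0 B2 12.
Little-endian: lowest address holds the least-significant byte.
Reassemble most-significant byte first: 12 B2 D0 C4 → 0x12B2D0C4.
0x12B2D0C4 = 313708740.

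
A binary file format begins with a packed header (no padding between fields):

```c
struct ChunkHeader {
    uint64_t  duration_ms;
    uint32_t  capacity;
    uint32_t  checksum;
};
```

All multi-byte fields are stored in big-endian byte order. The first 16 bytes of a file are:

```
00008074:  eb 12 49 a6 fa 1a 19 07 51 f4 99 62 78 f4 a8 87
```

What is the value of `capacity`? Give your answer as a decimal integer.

1374984546

`capacity` follows `duration_ms` (8 bytes), so it starts at byte offset 8 and occupies 4 bytes.
Bytes at offsets 8..11: 51 F4 99 62.
In big-endian order the high byte comes first in memory.
The bytes are already most-significant first: 0x51F49962.
0x51F49962 = 1374984546.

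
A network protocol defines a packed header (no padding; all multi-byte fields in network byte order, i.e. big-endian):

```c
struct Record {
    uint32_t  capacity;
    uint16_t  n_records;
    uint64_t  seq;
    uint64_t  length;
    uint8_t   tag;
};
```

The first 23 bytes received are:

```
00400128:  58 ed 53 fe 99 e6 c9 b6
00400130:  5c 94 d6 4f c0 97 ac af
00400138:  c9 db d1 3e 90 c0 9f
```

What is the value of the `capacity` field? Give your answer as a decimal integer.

`capacity` is the first field, at byte offset 0, occupying 4 bytes.
Bytes at offsets 0..3: 58 ED 53 FE.
Big-endian stores the most-significant byte at the lowest address.
The bytes are already most-significant first: 0x58ED53FE.
0x58ED53FE = 1491948542.

1491948542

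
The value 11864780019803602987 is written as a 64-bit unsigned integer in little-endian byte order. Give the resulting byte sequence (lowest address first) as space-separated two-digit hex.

2B C0 8B D2 90 2A A8 A4

11864780019803602987 in hexadecimal, padded to 64 bits, is 0xA4A82A90D28BC02B.
Split into bytes (most-significant first): A4 A8 2A 90 D2 8B C0 2B.
Little-endian: lowest address holds the least-significant byte.
So at ascending addresses the bytes are 2B C0 8B D2 90 2A A8 A4.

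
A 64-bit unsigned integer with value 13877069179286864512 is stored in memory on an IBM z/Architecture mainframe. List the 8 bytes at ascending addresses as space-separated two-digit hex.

C0 95 40 E5 0A EA 42 80

13877069179286864512 in hexadecimal, padded to 64 bits, is 0xC09540E50AEA4280.
Split into bytes (most-significant first): C0 95 40 E5 0A EA 42 80.
Big-endian: lowest address holds the most-significant byte.
So the memory order matches the most-significant-first order: C0 95 40 E5 0A EA 42 80.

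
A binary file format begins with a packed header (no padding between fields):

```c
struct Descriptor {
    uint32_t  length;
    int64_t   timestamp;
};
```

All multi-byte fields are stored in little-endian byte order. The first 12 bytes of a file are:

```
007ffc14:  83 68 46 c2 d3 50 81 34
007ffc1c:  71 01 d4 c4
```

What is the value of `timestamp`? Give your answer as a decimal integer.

-4263781361489194797

`timestamp` follows `length` (4 bytes), so it starts at byte offset 4 and occupies 8 bytes.
Bytes at offsets 4..11: D3 50 81 34 71 01 D4 C4.
Little-endian stores the least-significant byte at the lowest address.
Reassemble most-significant byte first: C4 D4 01 71 34 81 50 D3 → 0xC4D40171348150D3.
Top bit is set, so as a signed 64-bit value this is 0xC4D40171348150D3 − 2^64 = -4263781361489194797.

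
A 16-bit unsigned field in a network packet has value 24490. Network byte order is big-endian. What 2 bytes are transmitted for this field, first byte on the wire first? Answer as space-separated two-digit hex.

5F AA

24490 in hexadecimal, padded to 16 bits, is 0x5FAA.
Split into bytes (most-significant first): 5F AA.
Big-endian: lowest address holds the most-significant byte.
So the memory order matches the most-significant-first order: 5F AA.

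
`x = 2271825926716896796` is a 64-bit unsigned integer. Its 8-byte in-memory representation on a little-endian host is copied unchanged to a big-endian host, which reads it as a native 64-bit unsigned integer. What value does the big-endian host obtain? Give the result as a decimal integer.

2271825926716896796 in 64-bit hexadecimal is 0x1F8725A4C97BB61C.
Stored little-endian, the bytes at ascending addresses are 1C B6 7B C9 A4 25 87 1F.
Read back as big-endian, the last byte is least significant, giving 0x1CB67BC9A425871F.
0x1CB67BC9A425871F = 2068977184795887391.

2068977184795887391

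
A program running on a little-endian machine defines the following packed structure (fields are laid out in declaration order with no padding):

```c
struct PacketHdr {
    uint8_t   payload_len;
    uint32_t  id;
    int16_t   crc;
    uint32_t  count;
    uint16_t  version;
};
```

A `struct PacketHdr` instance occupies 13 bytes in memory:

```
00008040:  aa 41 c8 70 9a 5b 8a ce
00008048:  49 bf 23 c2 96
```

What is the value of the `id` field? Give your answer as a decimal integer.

2591082561

`id` follows `payload_len` (1 byte), so it starts at byte offset 1 and occupies 4 bytes.
Bytes at offsets 1..4: 41 C8 70 9A.
In little-endian order the low byte comes first in memory.
Reassemble most-significant byte first: 9A 70 C8 41 → 0x9A70C841.
0x9A70C841 = 2591082561.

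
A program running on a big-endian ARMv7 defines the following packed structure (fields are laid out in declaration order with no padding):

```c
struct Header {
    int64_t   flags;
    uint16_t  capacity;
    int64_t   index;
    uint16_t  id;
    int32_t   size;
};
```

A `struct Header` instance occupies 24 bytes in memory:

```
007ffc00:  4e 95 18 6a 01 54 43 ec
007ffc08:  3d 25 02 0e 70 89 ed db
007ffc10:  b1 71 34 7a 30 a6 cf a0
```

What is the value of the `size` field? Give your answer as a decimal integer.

`size` follows `flags` (8 B), `capacity` (2 B), `index` (8 B), `id` (2 B), so it starts at offset 8 + 2 + 8 + 2 = 20 and occupies 4 bytes.
Bytes at offsets 20..23: 30 A6 CF A0.
In big-endian order the high byte comes first in memory.
The bytes are already most-significant first: 0x30A6CFA0.
0x30A6CFA0 = 816238496.

816238496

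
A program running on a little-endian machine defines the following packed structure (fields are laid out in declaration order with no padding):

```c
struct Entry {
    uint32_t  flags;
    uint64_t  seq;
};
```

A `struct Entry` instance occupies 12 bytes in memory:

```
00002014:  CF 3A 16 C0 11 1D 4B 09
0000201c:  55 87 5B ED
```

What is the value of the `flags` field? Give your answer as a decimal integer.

3222682319

`flags` is the first field, at byte offset 0, occupying 4 bytes.
Bytes at offsets 0..3: CF 3A 16 C0.
Little-endian stores the least-significant byte at the lowest address.
Reassemble most-significant byte first: C0 16 3A CF → 0xC0163ACF.
0xC0163ACF = 3222682319.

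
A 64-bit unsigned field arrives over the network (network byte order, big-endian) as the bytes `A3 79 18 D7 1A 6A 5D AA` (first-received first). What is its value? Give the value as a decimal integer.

In big-endian order the high byte comes first in memory.
The bytes are already most-significant first: 0xA37918D71A6A5DAA.
0xA37918D71A6A5DAA = 11779473612504456618.

11779473612504456618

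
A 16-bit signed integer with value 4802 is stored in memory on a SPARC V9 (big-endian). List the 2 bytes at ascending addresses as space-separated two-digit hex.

12 C2

4802 in hexadecimal, padded to 16 bits, is 0x12C2.
Split into bytes (most-significant first): 12 C2.
Big-endian stores the most-significant byte at the lowest address.
So the memory order matches the most-significant-first order: 12 C2.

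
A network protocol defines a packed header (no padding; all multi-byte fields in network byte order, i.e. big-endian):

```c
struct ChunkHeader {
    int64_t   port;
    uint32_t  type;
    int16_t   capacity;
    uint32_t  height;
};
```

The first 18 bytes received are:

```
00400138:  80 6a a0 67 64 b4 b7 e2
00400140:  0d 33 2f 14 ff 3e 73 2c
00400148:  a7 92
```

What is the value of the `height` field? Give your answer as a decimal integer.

1932306322

`height` follows `port` (8 B), `type` (4 B), `capacity` (2 B), so it starts at offset 8 + 4 + 2 = 14 and occupies 4 bytes.
Bytes at offsets 14..17: 73 2C A7 92.
Big-endian stores the most-significant byte at the lowest address.
The bytes are already most-significant first: 0x732CA792.
0x732CA792 = 1932306322.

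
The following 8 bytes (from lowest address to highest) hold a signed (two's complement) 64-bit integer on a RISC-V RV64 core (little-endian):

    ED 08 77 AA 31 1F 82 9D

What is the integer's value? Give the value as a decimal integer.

-7097075764608694035

Little-endian stores the least-significant byte at the lowest address.
Reassemble most-significant byte first: 9D 82 1F 31 AA 77 08 ED → 0x9D821F31AA7708ED.
Top bit is set, so as a signed 64-bit value this is 0x9D821F31AA7708ED − 2^64 = -7097075764608694035.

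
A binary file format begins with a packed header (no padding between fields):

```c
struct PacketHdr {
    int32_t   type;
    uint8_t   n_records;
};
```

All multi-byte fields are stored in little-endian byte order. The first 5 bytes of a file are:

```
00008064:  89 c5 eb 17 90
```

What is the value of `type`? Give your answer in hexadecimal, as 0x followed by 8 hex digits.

`type` is the first field, at byte offset 0, occupying 4 bytes.
Bytes at offsets 0..3: 89 C5 EB 17.
Little-endian: lowest address holds the least-significant byte.
Reassemble most-significant byte first: 17 EB C5 89 → 0x17EBC589.

0x17EBC589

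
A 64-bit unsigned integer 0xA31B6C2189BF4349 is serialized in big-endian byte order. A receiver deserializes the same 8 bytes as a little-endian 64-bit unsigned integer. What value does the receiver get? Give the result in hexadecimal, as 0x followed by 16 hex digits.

0x4943BF89216C1BA3

Stored big-endian, the bytes at ascending addresses are A3 1B 6C 21 89 BF 43 49.
Read back as little-endian, the first byte is least significant, giving 0x4943BF89216C1BA3.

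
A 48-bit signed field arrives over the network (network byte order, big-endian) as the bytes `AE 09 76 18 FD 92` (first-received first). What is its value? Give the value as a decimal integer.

-90119317422702

Big-endian stores the most-significant byte at the lowest address.
The bytes are already most-significant first: 0xAE097618FD92.
Top bit is set, so as a signed 48-bit value this is 0xAE097618FD92 − 2^48 = -90119317422702.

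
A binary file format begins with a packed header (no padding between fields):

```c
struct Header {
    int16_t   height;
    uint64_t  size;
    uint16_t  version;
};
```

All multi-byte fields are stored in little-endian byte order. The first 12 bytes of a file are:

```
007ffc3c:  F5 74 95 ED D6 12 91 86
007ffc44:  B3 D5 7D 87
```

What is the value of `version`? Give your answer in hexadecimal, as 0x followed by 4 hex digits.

`version` follows `height` (2 B), `size` (8 B), so it starts at offset 2 + 8 = 10 and occupies 2 bytes.
Bytes at offsets 10..11: 7D 87.
Little-endian: lowest address holds the least-significant byte.
Reassemble most-significant byte first: 87 7D → 0x877D.

0x877D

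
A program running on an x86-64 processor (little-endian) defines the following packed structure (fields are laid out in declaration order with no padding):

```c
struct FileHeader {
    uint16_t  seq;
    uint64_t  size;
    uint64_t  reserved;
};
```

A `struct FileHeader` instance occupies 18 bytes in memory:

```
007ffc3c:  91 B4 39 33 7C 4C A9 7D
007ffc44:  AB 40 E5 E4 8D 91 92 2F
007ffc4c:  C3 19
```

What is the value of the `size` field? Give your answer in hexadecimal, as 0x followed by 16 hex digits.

`size` follows `seq` (2 bytes), so it starts at byte offset 2 and occupies 8 bytes.
Bytes at offsets 2..9: 39 33 7C 4C A9 7D AB 40.
In little-endian order the low byte comes first in memory.
Reassemble most-significant byte first: 40 AB 7D A9 4C 7C 33 39 → 0x40AB7DA94C7C3339.

0x40AB7DA94C7C3339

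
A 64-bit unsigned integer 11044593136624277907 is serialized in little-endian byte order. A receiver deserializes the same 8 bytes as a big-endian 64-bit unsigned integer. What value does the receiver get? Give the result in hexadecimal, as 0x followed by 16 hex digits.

11044593136624277907 in 64-bit hexadecimal is 0x994646F0E5351993.
Stored little-endian, the bytes at ascending addresses are 93 19 35 E5 F0 46 46 99.
Read back as big-endian, the last byte is least significant, giving 0x931935E5F0464699.

0x931935E5F0464699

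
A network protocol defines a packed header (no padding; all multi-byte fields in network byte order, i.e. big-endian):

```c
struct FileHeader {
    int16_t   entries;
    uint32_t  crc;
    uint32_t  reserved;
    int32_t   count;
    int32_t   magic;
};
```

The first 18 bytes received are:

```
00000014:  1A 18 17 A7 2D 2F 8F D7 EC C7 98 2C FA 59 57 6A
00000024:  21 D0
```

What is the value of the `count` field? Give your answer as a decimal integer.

`count` follows `entries` (2 B), `crc` (4 B), `reserved` (4 B), so it starts at offset 2 + 4 + 4 = 10 and occupies 4 bytes.
Bytes at offsets 10..13: 98 2C FA 59.
In big-endian order the high byte comes first in memory.
The bytes are already most-significant first: 0x982CFA59.
Top bit is set, so as a signed 32-bit value this is 0x982CFA59 − 2^32 = -1741882791.

-1741882791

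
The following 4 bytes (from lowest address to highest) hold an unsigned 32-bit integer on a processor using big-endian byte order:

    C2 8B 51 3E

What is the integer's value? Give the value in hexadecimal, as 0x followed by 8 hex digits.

0xC28B513E

Big-endian stores the most-significant byte at the lowest address.
The bytes are already most-significant first: 0xC28B513E.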